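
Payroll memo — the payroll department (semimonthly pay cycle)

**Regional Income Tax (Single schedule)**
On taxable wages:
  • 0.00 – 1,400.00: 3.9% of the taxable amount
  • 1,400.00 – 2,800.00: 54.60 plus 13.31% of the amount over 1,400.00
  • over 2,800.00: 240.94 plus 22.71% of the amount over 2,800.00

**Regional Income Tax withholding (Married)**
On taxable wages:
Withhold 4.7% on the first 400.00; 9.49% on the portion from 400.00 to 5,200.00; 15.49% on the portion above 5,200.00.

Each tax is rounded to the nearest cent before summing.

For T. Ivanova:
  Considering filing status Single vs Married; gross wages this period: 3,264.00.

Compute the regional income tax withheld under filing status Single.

346.31

Regional Income Tax (Single): taxable = 3,264.00
  240.94 + 22.71% × (3,264.00 − 2,800.00) = 240.94 + 22.71% × 464.00 = 346.31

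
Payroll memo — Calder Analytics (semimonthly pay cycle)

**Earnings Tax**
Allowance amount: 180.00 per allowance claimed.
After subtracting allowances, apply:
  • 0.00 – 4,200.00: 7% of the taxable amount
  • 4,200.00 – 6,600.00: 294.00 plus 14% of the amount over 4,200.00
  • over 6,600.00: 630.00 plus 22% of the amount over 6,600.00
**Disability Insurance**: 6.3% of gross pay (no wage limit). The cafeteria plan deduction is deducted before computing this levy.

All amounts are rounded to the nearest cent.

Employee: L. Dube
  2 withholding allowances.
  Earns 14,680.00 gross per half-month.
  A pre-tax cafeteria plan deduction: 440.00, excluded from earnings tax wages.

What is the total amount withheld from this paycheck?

3,128.72

Earnings Tax: taxable = 14,680.00 − 440.00 − 2×180.00 = 13,880.00
  630.00 + 22% × (13,880.00 − 6,600.00) = 630.00 + 22% × 7,280.00 = 2,231.60
Disability Insurance: 6.3% × 14,240.00 = 897.12
Total: 2,231.60 + 897.12 = 3,128.72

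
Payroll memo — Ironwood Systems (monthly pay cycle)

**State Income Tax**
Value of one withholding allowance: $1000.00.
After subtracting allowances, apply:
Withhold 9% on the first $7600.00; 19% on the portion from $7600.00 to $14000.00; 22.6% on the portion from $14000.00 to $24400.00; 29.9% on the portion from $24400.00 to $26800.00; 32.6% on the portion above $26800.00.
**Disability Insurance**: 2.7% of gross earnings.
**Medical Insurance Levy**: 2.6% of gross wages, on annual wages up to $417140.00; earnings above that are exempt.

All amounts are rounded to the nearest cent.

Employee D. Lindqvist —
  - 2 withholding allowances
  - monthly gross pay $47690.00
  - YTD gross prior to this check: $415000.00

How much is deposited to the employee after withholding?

State Income Tax: taxable = $47690.00 − 2×$1000.00 = $45690.00
  $4968.00 + 32.6% × ($45690.00 − $26800.00) = $4968.00 + 32.6% × $18890.00 = $11126.14
Disability Insurance: 2.7% × $47690.00 = $1287.63
Medical Insurance Levy: cap $417140.00 − YTD $415000.00 = $2140.00 subject; 2.6% × $2140.00 = $55.64
Total withheld: $11126.14 + $1287.63 + $55.64 = $12469.41
Net pay: $47690.00 − $12469.41 = $35220.59

$35220.59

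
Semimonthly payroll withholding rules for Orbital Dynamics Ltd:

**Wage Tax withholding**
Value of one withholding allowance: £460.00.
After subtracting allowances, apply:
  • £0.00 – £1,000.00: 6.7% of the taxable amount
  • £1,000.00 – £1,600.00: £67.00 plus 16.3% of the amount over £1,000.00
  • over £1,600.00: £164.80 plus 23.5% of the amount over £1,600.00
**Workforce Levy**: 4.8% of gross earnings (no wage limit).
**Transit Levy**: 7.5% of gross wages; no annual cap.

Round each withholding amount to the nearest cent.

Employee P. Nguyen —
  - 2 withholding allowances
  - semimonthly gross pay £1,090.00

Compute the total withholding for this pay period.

Wage Tax: taxable = £1,090.00 − 2×£460.00 = £170.00
  6.7% × £170.00 = £11.39
Workforce Levy: 4.8% × £1,090.00 = £52.32
Transit Levy: 7.5% × £1,090.00 = £81.75
Total: £11.39 + £52.32 + £81.75 = £145.46

£145.46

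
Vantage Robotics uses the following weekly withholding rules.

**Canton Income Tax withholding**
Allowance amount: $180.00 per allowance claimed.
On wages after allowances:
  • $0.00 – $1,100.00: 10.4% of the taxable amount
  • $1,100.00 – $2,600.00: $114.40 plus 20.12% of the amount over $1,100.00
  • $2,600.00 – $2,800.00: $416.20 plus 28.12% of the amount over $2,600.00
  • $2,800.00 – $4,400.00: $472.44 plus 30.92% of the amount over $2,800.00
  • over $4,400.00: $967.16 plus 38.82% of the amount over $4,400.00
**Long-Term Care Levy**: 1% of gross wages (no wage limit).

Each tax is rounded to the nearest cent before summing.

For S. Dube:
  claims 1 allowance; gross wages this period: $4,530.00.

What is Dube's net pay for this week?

$3,533.00

Canton Income Tax: taxable = $4,530.00 − 1×$180.00 = $4,350.00
  $472.44 + 30.92% × ($4,350.00 − $2,800.00) = $472.44 + 30.92% × $1,550.00 = $951.70
Long-Term Care Levy: 1% × $4,530.00 = $45.30
Total withheld: $951.70 + $45.30 = $997.00
Net pay: $4,530.00 − $997.00 = $3,533.00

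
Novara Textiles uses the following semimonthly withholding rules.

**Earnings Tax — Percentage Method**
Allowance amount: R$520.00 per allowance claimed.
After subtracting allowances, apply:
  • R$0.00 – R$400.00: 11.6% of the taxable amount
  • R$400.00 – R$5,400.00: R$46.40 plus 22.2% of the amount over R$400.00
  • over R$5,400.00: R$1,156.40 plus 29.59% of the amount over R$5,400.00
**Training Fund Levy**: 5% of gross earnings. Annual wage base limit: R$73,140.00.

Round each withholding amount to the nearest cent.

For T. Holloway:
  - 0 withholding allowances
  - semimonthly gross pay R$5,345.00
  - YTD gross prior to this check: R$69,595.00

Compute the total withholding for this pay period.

R$1,321.44

Earnings Tax: taxable = R$5,345.00
  R$46.40 + 22.2% × (R$5,345.00 − R$400.00) = R$46.40 + 22.2% × R$4,945.00 = R$1,144.19
Training Fund Levy: cap R$73,140.00 − YTD R$69,595.00 = R$3,545.00 subject; 5% × R$3,545.00 = R$177.25
Total: R$1,144.19 + R$177.25 = R$1,321.44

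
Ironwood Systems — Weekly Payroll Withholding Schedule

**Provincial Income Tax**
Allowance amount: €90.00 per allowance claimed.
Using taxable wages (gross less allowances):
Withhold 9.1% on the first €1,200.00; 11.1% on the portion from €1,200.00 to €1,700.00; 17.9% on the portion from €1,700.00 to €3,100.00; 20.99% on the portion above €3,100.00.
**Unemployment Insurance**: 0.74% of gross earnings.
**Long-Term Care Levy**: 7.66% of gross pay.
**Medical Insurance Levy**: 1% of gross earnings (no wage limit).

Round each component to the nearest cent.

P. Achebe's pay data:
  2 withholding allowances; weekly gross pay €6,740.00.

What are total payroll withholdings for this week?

Provincial Income Tax: taxable = €6,740.00 − 2×€90.00 = €6,560.00
  €415.30 + 20.99% × (€6,560.00 − €3,100.00) = €415.30 + 20.99% × €3,460.00 = €1,141.55
Unemployment Insurance: 0.74% × €6,740.00 = €49.88
Long-Term Care Levy: 7.66% × €6,740.00 = €516.28
Medical Insurance Levy: 1% × €6,740.00 = €67.40
Total: €1,141.55 + €49.88 + €516.28 + €67.40 = €1,775.11

€1,775.11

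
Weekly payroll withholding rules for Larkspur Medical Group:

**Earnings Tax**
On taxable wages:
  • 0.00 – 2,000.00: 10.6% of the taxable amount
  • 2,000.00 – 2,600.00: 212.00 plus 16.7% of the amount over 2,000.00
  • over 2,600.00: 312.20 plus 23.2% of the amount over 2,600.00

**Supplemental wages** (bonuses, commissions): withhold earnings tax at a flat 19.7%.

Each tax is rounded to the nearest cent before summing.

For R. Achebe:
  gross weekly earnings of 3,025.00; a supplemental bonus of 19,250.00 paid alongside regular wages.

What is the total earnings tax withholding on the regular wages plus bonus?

4,203.05

Earnings Tax: taxable = 3,025.00
  312.20 + 23.2% × (3,025.00 − 2,600.00) = 312.20 + 23.2% × 425.00 = 410.80
Supplemental (19.7% flat on bonus): 19.7% × 19,250.00 = 3,792.25
Total earnings tax: 410.80 + 3,792.25 = 4,203.05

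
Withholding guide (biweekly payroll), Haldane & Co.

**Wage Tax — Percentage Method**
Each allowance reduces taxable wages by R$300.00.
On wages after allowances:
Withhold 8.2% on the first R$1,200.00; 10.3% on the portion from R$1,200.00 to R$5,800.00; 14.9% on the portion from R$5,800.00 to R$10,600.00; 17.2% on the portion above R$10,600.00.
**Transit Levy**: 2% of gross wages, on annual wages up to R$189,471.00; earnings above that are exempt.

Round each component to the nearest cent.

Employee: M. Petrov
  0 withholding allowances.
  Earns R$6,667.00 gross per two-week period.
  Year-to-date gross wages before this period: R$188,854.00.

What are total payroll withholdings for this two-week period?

R$713.72

Wage Tax: taxable = R$6,667.00
  R$572.20 + 14.9% × (R$6,667.00 − R$5,800.00) = R$572.20 + 14.9% × R$867.00 = R$701.38
Transit Levy: cap R$189,471.00 − YTD R$188,854.00 = R$617.00 subject; 2% × R$617.00 = R$12.34
Total: R$701.38 + R$12.34 = R$713.72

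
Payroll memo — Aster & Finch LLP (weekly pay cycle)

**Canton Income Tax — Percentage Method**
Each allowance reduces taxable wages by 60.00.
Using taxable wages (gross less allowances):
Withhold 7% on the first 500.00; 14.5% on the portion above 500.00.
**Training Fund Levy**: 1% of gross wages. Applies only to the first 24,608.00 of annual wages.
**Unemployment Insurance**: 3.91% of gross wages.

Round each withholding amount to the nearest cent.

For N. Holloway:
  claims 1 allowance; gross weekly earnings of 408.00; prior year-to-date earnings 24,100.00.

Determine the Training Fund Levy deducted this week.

Training Fund Levy: 1% × 408.00 = 4.08

4.08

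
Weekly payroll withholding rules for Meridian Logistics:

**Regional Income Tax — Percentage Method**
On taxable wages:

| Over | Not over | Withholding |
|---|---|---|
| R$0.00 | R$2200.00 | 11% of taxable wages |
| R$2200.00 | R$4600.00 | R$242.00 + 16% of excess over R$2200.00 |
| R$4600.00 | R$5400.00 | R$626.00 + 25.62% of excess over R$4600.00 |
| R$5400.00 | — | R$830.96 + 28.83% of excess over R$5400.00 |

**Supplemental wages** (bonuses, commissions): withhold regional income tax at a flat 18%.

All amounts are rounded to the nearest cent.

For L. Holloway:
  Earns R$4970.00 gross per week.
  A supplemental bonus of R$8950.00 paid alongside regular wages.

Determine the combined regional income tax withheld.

R$2331.79

Regional Income Tax: taxable = R$4970.00
  R$626.00 + 25.62% × (R$4970.00 − R$4600.00) = R$626.00 + 25.62% × R$370.00 = R$720.79
Supplemental (18% flat on bonus): 18% × R$8950.00 = R$1611.00
Total regional income tax: R$720.79 + R$1611.00 = R$2331.79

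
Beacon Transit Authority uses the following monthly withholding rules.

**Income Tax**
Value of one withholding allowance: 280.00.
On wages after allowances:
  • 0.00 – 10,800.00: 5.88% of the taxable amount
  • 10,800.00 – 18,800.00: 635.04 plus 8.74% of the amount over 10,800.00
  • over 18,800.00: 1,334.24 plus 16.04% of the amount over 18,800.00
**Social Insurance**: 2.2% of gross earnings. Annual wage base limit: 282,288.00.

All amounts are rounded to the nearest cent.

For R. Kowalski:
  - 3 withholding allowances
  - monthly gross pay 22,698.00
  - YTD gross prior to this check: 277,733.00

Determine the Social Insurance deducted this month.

100.21

Social Insurance: cap 282,288.00 − YTD 277,733.00 = 4,555.00 subject; 2.2% × 4,555.00 = 100.21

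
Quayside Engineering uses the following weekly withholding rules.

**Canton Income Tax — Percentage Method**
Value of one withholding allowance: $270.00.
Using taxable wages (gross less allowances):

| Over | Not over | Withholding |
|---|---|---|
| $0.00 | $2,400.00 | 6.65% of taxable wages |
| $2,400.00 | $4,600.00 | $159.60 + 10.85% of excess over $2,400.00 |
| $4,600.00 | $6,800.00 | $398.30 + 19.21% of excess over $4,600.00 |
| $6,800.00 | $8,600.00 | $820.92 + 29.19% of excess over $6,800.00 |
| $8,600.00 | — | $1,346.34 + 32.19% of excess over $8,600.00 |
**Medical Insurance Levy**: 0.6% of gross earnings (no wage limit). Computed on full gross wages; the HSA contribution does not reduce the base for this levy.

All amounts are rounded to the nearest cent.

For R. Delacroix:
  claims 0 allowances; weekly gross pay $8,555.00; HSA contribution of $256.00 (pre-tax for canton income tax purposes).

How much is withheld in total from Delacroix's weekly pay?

Canton Income Tax: taxable = $8,555.00 − $256.00 = $8,299.00
  $820.92 + 29.19% × ($8,299.00 − $6,800.00) = $820.92 + 29.19% × $1,499.00 = $1,258.48
Medical Insurance Levy: 0.6% × $8,555.00 = $51.33
Total: $1,258.48 + $51.33 = $1,309.81

$1,309.81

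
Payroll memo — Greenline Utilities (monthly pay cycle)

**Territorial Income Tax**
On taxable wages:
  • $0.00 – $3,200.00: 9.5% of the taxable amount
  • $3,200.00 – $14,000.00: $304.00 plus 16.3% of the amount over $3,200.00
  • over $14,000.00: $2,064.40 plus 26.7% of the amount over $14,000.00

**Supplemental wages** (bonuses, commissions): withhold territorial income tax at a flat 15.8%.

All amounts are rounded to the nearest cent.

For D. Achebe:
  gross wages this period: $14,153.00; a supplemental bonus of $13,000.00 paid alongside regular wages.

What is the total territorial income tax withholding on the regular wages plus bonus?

$4,159.25

Territorial Income Tax: taxable = $14,153.00
  $2,064.40 + 26.7% × ($14,153.00 − $14,000.00) = $2,064.40 + 26.7% × $153.00 = $2,105.25
Supplemental (15.8% flat on bonus): 15.8% × $13,000.00 = $2,054.00
Total territorial income tax: $2,105.25 + $2,054.00 = $4,159.25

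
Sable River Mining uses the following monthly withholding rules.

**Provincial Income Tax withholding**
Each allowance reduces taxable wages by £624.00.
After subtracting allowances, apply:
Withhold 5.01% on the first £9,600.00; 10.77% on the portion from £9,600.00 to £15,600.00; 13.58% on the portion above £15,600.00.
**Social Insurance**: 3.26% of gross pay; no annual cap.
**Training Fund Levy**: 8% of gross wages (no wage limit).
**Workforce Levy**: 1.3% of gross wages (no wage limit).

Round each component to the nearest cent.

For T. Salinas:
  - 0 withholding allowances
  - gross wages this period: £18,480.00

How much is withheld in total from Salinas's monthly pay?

Provincial Income Tax: taxable = £18,480.00
  £1,127.16 + 13.58% × (£18,480.00 − £15,600.00) = £1,127.16 + 13.58% × £2,880.00 = £1,518.26
Social Insurance: 3.26% × £18,480.00 = £602.45
Training Fund Levy: 8% × £18,480.00 = £1,478.40
Workforce Levy: 1.3% × £18,480.00 = £240.24
Total: £1,518.26 + £602.45 + £1,478.40 + £240.24 = £3,839.35

£3,839.35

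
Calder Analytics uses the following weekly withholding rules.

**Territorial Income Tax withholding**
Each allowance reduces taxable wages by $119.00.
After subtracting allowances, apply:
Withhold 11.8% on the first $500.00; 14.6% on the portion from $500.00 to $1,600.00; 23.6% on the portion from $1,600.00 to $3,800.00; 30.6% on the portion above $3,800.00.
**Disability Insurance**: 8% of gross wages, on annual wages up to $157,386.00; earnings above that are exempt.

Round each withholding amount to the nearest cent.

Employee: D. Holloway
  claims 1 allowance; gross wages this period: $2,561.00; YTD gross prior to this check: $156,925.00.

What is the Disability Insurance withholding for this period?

$36.88

Disability Insurance: cap $157,386.00 − YTD $156,925.00 = $461.00 subject; 8% × $461.00 = $36.88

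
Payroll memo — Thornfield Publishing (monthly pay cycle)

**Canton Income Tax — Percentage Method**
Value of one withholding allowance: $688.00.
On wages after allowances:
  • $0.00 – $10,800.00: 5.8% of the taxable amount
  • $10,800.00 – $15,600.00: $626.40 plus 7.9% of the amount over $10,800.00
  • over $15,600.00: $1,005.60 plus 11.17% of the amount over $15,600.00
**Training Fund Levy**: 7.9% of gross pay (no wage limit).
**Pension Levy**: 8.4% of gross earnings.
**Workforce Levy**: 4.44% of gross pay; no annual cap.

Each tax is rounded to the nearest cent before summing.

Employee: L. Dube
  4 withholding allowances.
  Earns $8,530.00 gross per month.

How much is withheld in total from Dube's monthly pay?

$2,104.24

Canton Income Tax: taxable = $8,530.00 − 4×$688.00 = $5,778.00
  5.8% × $5,778.00 = $335.12
Training Fund Levy: 7.9% × $8,530.00 = $673.87
Pension Levy: 8.4% × $8,530.00 = $716.52
Workforce Levy: 4.44% × $8,530.00 = $378.73
Total: $335.12 + $673.87 + $716.52 + $378.73 = $2,104.24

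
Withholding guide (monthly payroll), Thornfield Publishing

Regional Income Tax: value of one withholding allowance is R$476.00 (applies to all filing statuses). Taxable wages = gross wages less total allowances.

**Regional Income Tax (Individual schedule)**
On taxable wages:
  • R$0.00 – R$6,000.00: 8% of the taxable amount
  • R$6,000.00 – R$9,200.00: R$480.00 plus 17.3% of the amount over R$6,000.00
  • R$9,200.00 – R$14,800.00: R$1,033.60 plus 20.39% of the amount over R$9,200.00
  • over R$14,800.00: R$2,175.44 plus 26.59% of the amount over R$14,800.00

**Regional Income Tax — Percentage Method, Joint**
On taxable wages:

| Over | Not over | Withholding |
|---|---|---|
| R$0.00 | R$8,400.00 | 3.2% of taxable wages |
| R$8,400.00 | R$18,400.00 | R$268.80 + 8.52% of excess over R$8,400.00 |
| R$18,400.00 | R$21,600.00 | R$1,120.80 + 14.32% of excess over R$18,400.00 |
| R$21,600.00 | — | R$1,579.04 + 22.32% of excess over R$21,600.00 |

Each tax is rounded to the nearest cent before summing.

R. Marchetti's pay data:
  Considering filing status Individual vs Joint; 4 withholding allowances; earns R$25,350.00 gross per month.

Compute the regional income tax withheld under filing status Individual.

R$4,474.41

Regional Income Tax (Individual): taxable = R$25,350.00 − 4×R$476.00 = R$23,446.00
  R$2,175.44 + 26.59% × (R$23,446.00 − R$14,800.00) = R$2,175.44 + 26.59% × R$8,646.00 = R$4,474.41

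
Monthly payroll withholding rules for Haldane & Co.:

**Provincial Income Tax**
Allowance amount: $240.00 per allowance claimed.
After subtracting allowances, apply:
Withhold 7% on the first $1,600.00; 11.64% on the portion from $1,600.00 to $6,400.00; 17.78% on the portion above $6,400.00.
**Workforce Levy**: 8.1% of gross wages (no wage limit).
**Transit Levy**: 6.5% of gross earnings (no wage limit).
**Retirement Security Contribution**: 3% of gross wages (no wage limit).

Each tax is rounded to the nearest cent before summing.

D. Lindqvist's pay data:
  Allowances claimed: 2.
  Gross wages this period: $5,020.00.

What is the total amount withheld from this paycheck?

Provincial Income Tax: taxable = $5,020.00 − 2×$240.00 = $4,540.00
  $112.00 + 11.64% × ($4,540.00 − $1,600.00) = $112.00 + 11.64% × $2,940.00 = $454.22
Workforce Levy: 8.1% × $5,020.00 = $406.62
Transit Levy: 6.5% × $5,020.00 = $326.30
Retirement Security Contribution: 3% × $5,020.00 = $150.60
Total: $454.22 + $406.62 + $326.30 + $150.60 = $1,337.74

$1,337.74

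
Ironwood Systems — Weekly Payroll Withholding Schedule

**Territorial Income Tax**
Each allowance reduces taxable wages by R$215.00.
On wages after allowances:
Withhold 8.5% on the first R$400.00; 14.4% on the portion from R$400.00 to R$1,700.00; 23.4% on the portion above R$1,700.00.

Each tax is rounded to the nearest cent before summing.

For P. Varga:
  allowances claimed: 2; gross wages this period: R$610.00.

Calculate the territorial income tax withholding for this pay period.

R$15.30

Territorial Income Tax: taxable = R$610.00 − 2×R$215.00 = R$180.00
  8.5% × R$180.00 = R$15.30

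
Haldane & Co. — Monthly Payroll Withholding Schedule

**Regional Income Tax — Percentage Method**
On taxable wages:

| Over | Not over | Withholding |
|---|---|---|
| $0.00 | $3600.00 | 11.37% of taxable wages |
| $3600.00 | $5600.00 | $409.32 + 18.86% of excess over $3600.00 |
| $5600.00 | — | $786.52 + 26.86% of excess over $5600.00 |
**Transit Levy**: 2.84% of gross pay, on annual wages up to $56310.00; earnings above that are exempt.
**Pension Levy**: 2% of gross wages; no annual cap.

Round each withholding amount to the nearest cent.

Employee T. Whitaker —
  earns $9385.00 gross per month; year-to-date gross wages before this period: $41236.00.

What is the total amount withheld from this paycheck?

$2257.40

Regional Income Tax: taxable = $9385.00
  $786.52 + 26.86% × ($9385.00 − $5600.00) = $786.52 + 26.86% × $3785.00 = $1803.17
Transit Levy: 2.84% × $9385.00 = $266.53
Pension Levy: 2% × $9385.00 = $187.70
Total: $1803.17 + $266.53 + $187.70 = $2257.40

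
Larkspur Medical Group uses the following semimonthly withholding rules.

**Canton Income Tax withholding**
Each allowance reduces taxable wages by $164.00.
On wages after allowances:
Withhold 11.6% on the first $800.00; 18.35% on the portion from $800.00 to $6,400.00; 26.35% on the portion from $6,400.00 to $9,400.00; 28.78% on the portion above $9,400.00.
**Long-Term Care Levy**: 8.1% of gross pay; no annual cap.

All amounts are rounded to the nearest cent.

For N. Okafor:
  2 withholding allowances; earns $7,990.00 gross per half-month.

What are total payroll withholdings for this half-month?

$2,100.13

Canton Income Tax: taxable = $7,990.00 − 2×$164.00 = $7,662.00
  $1,120.40 + 26.35% × ($7,662.00 − $6,400.00) = $1,120.40 + 26.35% × $1,262.00 = $1,452.94
Long-Term Care Levy: 8.1% × $7,990.00 = $647.19
Total: $1,452.94 + $647.19 = $2,100.13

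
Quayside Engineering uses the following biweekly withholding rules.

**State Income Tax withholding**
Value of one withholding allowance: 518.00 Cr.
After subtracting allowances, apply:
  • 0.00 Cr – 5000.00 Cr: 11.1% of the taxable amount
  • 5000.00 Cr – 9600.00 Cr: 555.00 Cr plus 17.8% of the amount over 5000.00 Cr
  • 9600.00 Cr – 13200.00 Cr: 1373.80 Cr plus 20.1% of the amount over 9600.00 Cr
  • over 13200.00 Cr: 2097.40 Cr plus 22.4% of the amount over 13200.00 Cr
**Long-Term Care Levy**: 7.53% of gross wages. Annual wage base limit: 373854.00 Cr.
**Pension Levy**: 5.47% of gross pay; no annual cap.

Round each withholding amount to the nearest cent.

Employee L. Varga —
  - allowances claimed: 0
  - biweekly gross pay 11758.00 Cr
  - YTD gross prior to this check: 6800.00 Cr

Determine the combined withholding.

3336.10 Cr

State Income Tax: taxable = 11758.00 Cr
  1373.80 Cr + 20.1% × (11758.00 Cr − 9600.00 Cr) = 1373.80 Cr + 20.1% × 2158.00 Cr = 1807.56 Cr
Long-Term Care Levy: 7.53% × 11758.00 Cr = 885.38 Cr
Pension Levy: 5.47% × 11758.00 Cr = 643.16 Cr
Total: 1807.56 Cr + 885.38 Cr + 643.16 Cr = 3336.10 Cr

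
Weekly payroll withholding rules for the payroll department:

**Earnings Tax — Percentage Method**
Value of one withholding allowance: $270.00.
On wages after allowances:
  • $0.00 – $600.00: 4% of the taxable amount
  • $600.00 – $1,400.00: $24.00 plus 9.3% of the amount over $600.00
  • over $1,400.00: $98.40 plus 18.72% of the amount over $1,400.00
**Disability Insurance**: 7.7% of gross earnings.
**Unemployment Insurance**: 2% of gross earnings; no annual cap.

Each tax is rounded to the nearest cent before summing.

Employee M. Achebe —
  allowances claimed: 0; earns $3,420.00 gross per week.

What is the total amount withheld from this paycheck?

$808.28

Earnings Tax: taxable = $3,420.00
  $98.40 + 18.72% × ($3,420.00 − $1,400.00) = $98.40 + 18.72% × $2,020.00 = $476.54
Disability Insurance: 7.7% × $3,420.00 = $263.34
Unemployment Insurance: 2% × $3,420.00 = $68.40
Total: $476.54 + $263.34 + $68.40 = $808.28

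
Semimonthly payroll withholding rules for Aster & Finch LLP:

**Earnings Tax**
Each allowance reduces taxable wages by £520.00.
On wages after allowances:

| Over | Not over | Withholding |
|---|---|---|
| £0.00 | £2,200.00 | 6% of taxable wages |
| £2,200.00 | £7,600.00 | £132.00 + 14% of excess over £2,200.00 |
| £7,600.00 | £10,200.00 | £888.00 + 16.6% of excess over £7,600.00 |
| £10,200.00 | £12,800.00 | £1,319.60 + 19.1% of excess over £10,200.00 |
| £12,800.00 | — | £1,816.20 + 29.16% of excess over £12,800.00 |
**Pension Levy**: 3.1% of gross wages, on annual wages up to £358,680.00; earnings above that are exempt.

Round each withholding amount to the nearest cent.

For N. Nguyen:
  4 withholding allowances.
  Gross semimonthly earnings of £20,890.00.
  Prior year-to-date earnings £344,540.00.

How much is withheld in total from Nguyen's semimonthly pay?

£4,007.06

Earnings Tax: taxable = £20,890.00 − 4×£520.00 = £18,810.00
  £1,816.20 + 29.16% × (£18,810.00 − £12,800.00) = £1,816.20 + 29.16% × £6,010.00 = £3,568.72
Pension Levy: cap £358,680.00 − YTD £344,540.00 = £14,140.00 subject; 3.1% × £14,140.00 = £438.34
Total: £3,568.72 + £438.34 = £4,007.06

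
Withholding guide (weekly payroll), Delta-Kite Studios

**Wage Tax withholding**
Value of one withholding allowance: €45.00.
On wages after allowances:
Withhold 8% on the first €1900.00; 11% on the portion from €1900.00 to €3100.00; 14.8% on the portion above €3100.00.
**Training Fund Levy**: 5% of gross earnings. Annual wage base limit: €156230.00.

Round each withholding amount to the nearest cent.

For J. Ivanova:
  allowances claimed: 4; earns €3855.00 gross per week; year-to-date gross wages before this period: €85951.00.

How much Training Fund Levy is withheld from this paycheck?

€192.75

Training Fund Levy: 5% × €3855.00 = €192.75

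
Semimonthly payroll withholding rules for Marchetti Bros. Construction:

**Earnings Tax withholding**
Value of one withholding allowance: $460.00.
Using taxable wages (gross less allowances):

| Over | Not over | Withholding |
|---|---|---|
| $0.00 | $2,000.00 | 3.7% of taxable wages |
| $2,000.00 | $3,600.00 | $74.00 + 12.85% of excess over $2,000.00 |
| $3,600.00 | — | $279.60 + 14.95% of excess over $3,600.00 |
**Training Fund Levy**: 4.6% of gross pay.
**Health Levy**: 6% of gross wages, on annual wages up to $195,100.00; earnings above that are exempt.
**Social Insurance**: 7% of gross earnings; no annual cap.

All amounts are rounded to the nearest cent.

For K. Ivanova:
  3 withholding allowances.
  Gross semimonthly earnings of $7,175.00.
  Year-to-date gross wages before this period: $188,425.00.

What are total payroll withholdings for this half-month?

$1,840.55

Earnings Tax: taxable = $7,175.00 − 3×$460.00 = $5,795.00
  $279.60 + 14.95% × ($5,795.00 − $3,600.00) = $279.60 + 14.95% × $2,195.00 = $607.75
Training Fund Levy: 4.6% × $7,175.00 = $330.05
Health Levy: cap $195,100.00 − YTD $188,425.00 = $6,675.00 subject; 6% × $6,675.00 = $400.50
Social Insurance: 7% × $7,175.00 = $502.25
Total: $607.75 + $330.05 + $400.50 + $502.25 = $1,840.55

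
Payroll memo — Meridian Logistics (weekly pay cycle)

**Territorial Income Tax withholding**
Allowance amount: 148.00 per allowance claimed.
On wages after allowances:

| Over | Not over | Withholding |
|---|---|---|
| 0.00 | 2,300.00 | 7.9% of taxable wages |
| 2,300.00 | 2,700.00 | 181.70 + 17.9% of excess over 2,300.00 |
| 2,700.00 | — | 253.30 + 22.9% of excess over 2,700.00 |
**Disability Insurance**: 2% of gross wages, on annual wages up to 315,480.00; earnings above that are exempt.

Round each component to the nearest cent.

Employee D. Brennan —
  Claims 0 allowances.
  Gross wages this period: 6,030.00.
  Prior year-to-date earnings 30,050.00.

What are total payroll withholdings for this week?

Territorial Income Tax: taxable = 6,030.00
  253.30 + 22.9% × (6,030.00 − 2,700.00) = 253.30 + 22.9% × 3,330.00 = 1,015.87
Disability Insurance: 2% × 6,030.00 = 120.60
Total: 1,015.87 + 120.60 = 1,136.47

1,136.47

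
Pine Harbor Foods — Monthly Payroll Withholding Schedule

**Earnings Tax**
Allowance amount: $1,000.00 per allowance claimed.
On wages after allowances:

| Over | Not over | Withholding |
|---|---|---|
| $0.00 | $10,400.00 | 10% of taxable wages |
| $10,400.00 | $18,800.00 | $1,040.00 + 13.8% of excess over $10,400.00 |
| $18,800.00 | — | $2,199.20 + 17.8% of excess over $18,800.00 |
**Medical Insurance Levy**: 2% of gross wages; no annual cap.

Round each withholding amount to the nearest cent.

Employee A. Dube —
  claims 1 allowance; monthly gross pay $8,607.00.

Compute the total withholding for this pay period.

Earnings Tax: taxable = $8,607.00 − 1×$1,000.00 = $7,607.00
  10% × $7,607.00 = $760.70
Medical Insurance Levy: 2% × $8,607.00 = $172.14
Total: $760.70 + $172.14 = $932.84

$932.84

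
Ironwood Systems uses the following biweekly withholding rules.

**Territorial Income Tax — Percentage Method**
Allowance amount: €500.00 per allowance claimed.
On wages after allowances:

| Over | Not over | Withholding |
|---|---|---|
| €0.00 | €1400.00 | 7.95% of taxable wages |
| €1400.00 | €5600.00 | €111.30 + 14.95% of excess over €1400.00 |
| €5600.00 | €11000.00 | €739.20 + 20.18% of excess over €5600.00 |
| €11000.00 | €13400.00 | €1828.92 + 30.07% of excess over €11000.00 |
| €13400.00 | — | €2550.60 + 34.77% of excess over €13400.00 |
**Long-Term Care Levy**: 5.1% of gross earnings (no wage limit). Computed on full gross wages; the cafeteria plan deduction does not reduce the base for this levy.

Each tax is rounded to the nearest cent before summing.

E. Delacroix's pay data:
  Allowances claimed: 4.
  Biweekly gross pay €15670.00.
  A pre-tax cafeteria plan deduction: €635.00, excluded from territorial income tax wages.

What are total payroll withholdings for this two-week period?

Territorial Income Tax: taxable = €15670.00 − €635.00 − 4×€500.00 = €13035.00
  €1828.92 + 30.07% × (€13035.00 − €11000.00) = €1828.92 + 30.07% × €2035.00 = €2440.84
Long-Term Care Levy: 5.1% × €15670.00 = €799.17
Total: €2440.84 + €799.17 = €3240.01

€3240.01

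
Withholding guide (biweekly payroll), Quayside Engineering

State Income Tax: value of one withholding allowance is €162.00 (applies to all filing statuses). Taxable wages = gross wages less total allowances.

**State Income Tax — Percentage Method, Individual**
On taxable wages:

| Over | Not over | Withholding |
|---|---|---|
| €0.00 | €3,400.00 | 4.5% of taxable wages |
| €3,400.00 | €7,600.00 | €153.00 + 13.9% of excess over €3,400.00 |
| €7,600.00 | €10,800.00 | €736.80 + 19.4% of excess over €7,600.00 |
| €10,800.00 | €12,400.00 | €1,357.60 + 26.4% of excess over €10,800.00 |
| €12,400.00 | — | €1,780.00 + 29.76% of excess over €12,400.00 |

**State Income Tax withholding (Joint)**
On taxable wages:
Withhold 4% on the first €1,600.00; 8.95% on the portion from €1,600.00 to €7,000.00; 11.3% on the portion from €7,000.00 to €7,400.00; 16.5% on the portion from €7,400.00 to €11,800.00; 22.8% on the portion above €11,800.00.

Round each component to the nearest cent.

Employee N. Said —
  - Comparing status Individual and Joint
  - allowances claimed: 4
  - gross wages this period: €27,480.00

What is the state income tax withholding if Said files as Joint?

€4,745.80

State Income Tax (Joint): taxable = €27,480.00 − 4×€162.00 = €26,832.00
  €1,318.50 + 22.8% × (€26,832.00 − €11,800.00) = €1,318.50 + 22.8% × €15,032.00 = €4,745.80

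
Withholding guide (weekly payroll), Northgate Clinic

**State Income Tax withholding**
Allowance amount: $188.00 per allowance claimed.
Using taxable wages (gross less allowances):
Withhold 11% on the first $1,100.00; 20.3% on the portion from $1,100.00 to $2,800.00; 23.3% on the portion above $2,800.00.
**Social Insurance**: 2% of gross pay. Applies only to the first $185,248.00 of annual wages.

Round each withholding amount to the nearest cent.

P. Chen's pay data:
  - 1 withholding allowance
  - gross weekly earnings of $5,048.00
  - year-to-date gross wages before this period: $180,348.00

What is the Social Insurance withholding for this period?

Social Insurance: cap $185,248.00 − YTD $180,348.00 = $4,900.00 subject; 2% × $4,900.00 = $98.00

$98.00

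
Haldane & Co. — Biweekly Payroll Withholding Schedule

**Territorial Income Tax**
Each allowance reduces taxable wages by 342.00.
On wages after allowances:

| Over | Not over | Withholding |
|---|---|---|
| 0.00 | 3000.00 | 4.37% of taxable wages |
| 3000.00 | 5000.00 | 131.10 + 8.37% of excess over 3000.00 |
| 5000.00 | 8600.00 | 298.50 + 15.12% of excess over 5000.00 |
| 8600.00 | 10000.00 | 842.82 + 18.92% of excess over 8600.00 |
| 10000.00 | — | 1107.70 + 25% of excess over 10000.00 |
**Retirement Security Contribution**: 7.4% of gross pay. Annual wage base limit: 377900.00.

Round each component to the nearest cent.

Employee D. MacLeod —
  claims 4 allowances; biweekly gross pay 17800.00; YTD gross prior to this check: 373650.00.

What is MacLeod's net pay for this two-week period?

14769.80

Territorial Income Tax: taxable = 17800.00 − 4×342.00 = 16432.00
  1107.70 + 25% × (16432.00 − 10000.00) = 1107.70 + 25% × 6432.00 = 2715.70
Retirement Security Contribution: cap 377900.00 − YTD 373650.00 = 4250.00 subject; 7.4% × 4250.00 = 314.50
Total withheld: 2715.70 + 314.50 = 3030.20
Net pay: 17800.00 − 3030.20 = 14769.80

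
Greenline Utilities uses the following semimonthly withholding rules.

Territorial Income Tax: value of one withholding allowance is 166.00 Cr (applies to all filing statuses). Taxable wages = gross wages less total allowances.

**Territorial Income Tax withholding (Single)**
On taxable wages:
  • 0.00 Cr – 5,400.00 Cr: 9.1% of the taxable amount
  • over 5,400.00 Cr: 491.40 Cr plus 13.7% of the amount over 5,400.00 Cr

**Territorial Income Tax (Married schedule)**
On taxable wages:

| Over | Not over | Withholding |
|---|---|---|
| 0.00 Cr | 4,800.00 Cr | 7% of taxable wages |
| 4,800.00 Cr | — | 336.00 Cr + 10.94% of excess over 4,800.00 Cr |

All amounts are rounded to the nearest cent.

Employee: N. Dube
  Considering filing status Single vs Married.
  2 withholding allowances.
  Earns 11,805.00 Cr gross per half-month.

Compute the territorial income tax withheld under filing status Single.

1,323.40 Cr

Territorial Income Tax (Single): taxable = 11,805.00 Cr − 2×166.00 Cr = 11,473.00 Cr
  491.40 Cr + 13.7% × (11,473.00 Cr − 5,400.00 Cr) = 491.40 Cr + 13.7% × 6,073.00 Cr = 1,323.40 Cr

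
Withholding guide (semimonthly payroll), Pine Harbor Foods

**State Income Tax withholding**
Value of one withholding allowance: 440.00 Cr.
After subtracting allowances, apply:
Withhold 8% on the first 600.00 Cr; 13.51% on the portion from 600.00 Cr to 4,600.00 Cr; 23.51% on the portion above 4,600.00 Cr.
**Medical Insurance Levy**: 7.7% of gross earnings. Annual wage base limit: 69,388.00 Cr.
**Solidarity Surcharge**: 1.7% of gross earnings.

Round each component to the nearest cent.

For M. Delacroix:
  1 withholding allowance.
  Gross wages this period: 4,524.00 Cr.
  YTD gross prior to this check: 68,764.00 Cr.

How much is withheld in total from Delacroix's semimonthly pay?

643.65 Cr

State Income Tax: taxable = 4,524.00 Cr − 1×440.00 Cr = 4,084.00 Cr
  48.00 Cr + 13.51% × (4,084.00 Cr − 600.00 Cr) = 48.00 Cr + 13.51% × 3,484.00 Cr = 518.69 Cr
Medical Insurance Levy: cap 69,388.00 Cr − YTD 68,764.00 Cr = 624.00 Cr subject; 7.7% × 624.00 Cr = 48.05 Cr
Solidarity Surcharge: 1.7% × 4,524.00 Cr = 76.91 Cr
Total: 518.69 Cr + 48.05 Cr + 76.91 Cr = 643.65 Cr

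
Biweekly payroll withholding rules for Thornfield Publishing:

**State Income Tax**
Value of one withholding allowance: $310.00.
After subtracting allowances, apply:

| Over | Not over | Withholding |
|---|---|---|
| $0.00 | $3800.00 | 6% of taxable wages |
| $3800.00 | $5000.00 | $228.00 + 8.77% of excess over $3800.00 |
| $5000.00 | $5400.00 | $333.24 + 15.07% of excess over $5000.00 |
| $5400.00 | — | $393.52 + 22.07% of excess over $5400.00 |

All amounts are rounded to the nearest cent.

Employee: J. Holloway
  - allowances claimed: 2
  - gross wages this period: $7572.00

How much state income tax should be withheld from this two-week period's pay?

State Income Tax: taxable = $7572.00 − 2×$310.00 = $6952.00
  $393.52 + 22.07% × ($6952.00 − $5400.00) = $393.52 + 22.07% × $1552.00 = $736.05

$736.05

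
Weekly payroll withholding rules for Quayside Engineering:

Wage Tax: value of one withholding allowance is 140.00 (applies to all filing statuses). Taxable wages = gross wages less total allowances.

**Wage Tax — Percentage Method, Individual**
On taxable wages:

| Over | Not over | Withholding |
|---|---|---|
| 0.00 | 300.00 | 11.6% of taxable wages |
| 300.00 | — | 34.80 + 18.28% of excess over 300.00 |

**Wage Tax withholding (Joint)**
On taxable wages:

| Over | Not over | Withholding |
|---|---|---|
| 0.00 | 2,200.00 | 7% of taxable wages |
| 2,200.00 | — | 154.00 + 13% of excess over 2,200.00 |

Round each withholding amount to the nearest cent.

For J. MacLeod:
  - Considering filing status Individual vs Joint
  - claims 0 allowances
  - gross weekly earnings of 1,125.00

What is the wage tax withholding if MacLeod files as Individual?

Wage Tax (Individual): taxable = 1,125.00
  34.80 + 18.28% × (1,125.00 − 300.00) = 34.80 + 18.28% × 825.00 = 185.61

185.61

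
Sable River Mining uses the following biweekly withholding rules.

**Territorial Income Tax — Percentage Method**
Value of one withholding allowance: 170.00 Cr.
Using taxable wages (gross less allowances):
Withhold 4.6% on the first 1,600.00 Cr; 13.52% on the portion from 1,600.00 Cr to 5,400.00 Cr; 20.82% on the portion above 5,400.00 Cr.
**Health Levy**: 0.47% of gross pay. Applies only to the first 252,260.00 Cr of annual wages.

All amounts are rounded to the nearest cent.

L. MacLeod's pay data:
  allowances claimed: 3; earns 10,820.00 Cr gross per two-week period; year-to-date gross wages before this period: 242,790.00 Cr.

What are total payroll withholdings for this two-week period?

1,654.13 Cr

Territorial Income Tax: taxable = 10,820.00 Cr − 3×170.00 Cr = 10,310.00 Cr
  587.36 Cr + 20.82% × (10,310.00 Cr − 5,400.00 Cr) = 587.36 Cr + 20.82% × 4,910.00 Cr = 1,609.62 Cr
Health Levy: cap 252,260.00 Cr − YTD 242,790.00 Cr = 9,470.00 Cr subject; 0.47% × 9,470.00 Cr = 44.51 Cr
Total: 1,609.62 Cr + 44.51 Cr = 1,654.13 Cr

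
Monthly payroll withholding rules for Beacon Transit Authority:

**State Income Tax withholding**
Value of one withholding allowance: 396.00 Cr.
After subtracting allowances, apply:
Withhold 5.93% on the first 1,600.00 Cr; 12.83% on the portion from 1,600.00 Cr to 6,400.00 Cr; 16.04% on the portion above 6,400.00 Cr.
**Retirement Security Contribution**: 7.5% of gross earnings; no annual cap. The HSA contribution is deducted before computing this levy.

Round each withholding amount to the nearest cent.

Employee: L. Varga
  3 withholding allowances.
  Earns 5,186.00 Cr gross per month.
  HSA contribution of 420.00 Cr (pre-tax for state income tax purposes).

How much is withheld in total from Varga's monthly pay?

706.11 Cr

State Income Tax: taxable = 5,186.00 Cr − 420.00 Cr − 3×396.00 Cr = 3,578.00 Cr
  94.88 Cr + 12.83% × (3,578.00 Cr − 1,600.00 Cr) = 94.88 Cr + 12.83% × 1,978.00 Cr = 348.66 Cr
Retirement Security Contribution: 7.5% × 4,766.00 Cr = 357.45 Cr
Total: 348.66 Cr + 357.45 Cr = 706.11 Cr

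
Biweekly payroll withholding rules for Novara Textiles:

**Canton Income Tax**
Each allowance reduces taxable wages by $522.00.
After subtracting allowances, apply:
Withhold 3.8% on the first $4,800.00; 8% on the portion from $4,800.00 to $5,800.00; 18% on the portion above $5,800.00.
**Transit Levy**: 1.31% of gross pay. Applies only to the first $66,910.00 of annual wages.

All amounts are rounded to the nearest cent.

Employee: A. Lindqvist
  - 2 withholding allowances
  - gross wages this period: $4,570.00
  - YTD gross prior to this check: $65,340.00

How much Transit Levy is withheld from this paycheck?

$20.57

Transit Levy: cap $66,910.00 − YTD $65,340.00 = $1,570.00 subject; 1.31% × $1,570.00 = $20.57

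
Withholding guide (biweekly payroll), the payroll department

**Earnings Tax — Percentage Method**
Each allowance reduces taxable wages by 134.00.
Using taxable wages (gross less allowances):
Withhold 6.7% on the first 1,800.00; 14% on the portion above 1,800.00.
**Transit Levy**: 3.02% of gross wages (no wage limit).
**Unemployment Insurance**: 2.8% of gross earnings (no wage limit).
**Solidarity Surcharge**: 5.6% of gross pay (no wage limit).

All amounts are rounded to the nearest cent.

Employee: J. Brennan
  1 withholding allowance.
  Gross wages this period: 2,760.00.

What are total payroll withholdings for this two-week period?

551.43

Earnings Tax: taxable = 2,760.00 − 1×134.00 = 2,626.00
  120.60 + 14% × (2,626.00 − 1,800.00) = 120.60 + 14% × 826.00 = 236.24
Transit Levy: 3.02% × 2,760.00 = 83.35
Unemployment Insurance: 2.8% × 2,760.00 = 77.28
Solidarity Surcharge: 5.6% × 2,760.00 = 154.56
Total: 236.24 + 83.35 + 77.28 + 154.56 = 551.43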